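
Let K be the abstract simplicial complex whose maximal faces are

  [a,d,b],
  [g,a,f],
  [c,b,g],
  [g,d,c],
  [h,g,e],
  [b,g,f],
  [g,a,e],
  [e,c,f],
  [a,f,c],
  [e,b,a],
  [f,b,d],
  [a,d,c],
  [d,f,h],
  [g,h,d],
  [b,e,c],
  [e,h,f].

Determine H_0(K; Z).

Fix the vertex order a < b < c < d < e < f < g < h and write every simplex with vertices in increasing order. Then dim K = 2 and the simplices of K are:

  0-simplices (8): a, b, c, d, e, f, g, h
  1-simplices (24): ab, ac, ad, ae, af, ag, bc, bd, be, bf, bg, cd, ce, cf, cg, df, dg, dh, ef, eg, eh, fg, fh, gh
  2-simplices (16): abd, abe, acd, acf, aeg, afg, bce, bcg, bdf, bfg, cdg, cef, dfh, dgh, efh, egh

giving chain groups C_0 ≅ Z^8, C_1 ≅ Z^24, C_2 ≅ Z^16.

The boundary map ∂_1: C_1 → C_0 is given by ∂[p,q] = [q] − [p]. For instance
  ∂af = f − a.
This gives a 8×24 integer matrix of rank 7; reducing to Smith normal form yields diagonal entries (1,1,1,1,1,1,1).

Boundary ∂_2: C_2 → C_1 maps a triangle to the signed sum of its edges. For instance
  ∂cef = ef − cf + ce,
  ∂cdg = dg − cg + cd.
As a 24×16 matrix over Z this has rank 15, with invariant factors (1,1,1,1,1,1,1,1,1,1,1,1,1,1,1).

Reading off H_k = ker ∂_k / im ∂_{k+1}:

  H_0: rank C_0 − rank ∂_1 = 8 − 7 = 1, and the invariant factors of ∂_1 are all 1, so H_0 = Z.

(K is a triangulation of the torus T^2.)

H_0 ≅ Z.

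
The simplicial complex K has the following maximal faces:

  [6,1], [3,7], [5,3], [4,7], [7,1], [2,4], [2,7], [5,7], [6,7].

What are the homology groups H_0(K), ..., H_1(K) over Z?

We work with the vertex ordering 1 < 2 < 3 < 4 < 5 < 6 < 7. The simplices of K, each written with vertices in increasing order, are:

  0-simplices (7): [1], [2], [3], [4], [5], [6], [7]
  1-simplices (9): [1,6], [1,7], [2,4], [2,7], [3,5], [3,7], [4,7], [5,7], [6,7]

giving chain groups C_0 ≅ Z^7, C_1 ≅ Z^9.

Boundary ∂_1: C_1 → C_0 sends each edge [p,q] (with p < q) to q − p. For instance
  ∂[2,4] = [4] − [2].
The 7×9 boundary matrix has rank 6 and Smith normal form diag(1,1,1,1,1,1).

Reading off H_k = ker ∂_k / im ∂_{k+1}:

  H_0: rank C_0 − rank ∂_1 = 7 − 6 = 1, and the invariant factors of ∂_1 are all 1, so H_0 = Z.
  H_1: rank ker ∂_1 − rank ∂_2 = (9 − 6) − 0 = 3, and there is no ∂_2, so H_1 = Z^3.

As a check, the Euler characteristic is 7 − 9 = -2, which agrees with 1 − 3 = -2.

H_0 = Z,  H_1 = Z^3.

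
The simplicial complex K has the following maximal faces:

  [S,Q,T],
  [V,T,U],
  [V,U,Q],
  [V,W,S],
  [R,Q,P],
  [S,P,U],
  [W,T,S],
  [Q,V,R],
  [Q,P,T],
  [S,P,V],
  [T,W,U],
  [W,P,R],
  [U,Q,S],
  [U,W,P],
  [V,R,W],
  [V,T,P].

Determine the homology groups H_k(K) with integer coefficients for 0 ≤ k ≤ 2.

H_0 = Z,  H_1 = Z^2,  H_2 = Z.

We work with the vertex ordering P < Q < R < S < T < U < V < W. The simplices of K, each written with vertices in increasing order, are:

  0-simplices (8): P, Q, R, S, T, U, V, W
  1-simplices (24): PQ, PR, PS, PT, PU, PV, PW, QR, QS, QT, QU, QV, RV, RW, ST, SU, SV, SW, TU, TV, TW, UV, UW, VW
  2-simplices (16): PQR, PQT, PRW, PSU, PSV, PTV, PUW, QRV, QST, QSU, QUV, RVW, STW, SVW, TUV, TUW

giving chain groups C_0 ≅ Z^8, C_1 ≅ Z^24, C_2 ≅ Z^16.

Boundary ∂_1: C_1 → C_0 maps an edge to its endpoints' difference, ∂[p,q] = q − p.
This gives a 8×24 integer matrix of rank 7; reducing to Smith normal form yields diagonal entries (1,1,1,1,1,1,1).

∂_2: C_2 → C_1 maps a triangle to the signed sum of its edges. For instance
  ∂PSV = SV − PV + PS,
  ∂PQT = QT − PT + PQ.
This gives a 24×16 integer matrix of rank 15; reducing to Smith normal form yields diagonal entries (1,1,1,1,1,1,1,1,1,1,1,1,1,1,1).

Computing H_k = (kernel of ∂_k) / (image of ∂_{k+1}):

  H_0: rank C_0 − rank ∂_1 = 8 − 7 = 1, and the invariant factors of ∂_1 are all 1, so H_0 ≅ Z.
  H_1: rank ker ∂_1 − rank ∂_2 = (24 − 7) − 15 = 2, and the invariant factors of ∂_2 are all 1, so H_1 ≅ Z^2.
  H_2: rank ker ∂_2 − rank ∂_3 = (16 − 15) − 0 = 1, and there is no ∂_3, so H_2 ≅ Z.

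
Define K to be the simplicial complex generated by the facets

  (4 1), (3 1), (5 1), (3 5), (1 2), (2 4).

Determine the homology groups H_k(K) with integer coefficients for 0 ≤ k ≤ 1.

Order the vertices as 1 < 2 < 3 < 4 < 5. Listing each simplex with vertices in this order, K has dimension 1 with simplices:

  0-simplices (5): [1], [2], [3], [4], [5]
  1-simplices (6): [1,2], [1,3], [1,4], [1,5], [2,4], [3,5]

Hence C_0 ≅ Z^5, C_1 ≅ Z^6.

∂_1: C_1 → C_0 sends each edge [p,q] (with p < q) to q − p. For instance
  ∂[1,5] = [5] − [1].
The 5×6 boundary matrix has rank 4 and Smith normal form diag(1,1,1,1).

Now H_k = ker ∂_k / im ∂_{k+1}, so:

  H_0: rank C_0 − rank ∂_1 = 5 − 4 = 1, and the invariant factors of ∂_1 are all 1, so H_0 = Z.
  H_1: rank ker ∂_1 − rank ∂_2 = (6 − 4) − 0 = 2, and there is no ∂_2, so H_1 = Z^2.

As a check, the Euler characteristic is 5 − 6 = -1, which agrees with 1 − 2 = -1.
(K is a triangulation of a wedge of 2 circles.)

H_0 ≅ Z,  H_1 ≅ Z^2.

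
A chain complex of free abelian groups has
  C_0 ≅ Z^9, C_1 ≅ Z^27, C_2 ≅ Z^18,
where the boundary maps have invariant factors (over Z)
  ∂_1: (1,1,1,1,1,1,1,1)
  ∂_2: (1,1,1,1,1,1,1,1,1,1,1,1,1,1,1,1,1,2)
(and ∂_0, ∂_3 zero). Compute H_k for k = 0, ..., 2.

H_0 ≅ Z,  H_1 ≅ Z ⊕ Z/2Z,  H_2 = 0.

H_0: b_0 = 9 − 0 − 8 = 1; torsion from ∂_1 factors > 1: none. So H_0 ≅ Z.
H_1: b_1 = 27 − 8 − 18 = 1; torsion from ∂_2 factors > 1: [2]. So H_1 ≅ Z ⊕ Z/2Z.
H_2: b_2 = 18 − 18 − 0 = 0; torsion from ∂_3 factors > 1: none. So H_2 ≅ 0.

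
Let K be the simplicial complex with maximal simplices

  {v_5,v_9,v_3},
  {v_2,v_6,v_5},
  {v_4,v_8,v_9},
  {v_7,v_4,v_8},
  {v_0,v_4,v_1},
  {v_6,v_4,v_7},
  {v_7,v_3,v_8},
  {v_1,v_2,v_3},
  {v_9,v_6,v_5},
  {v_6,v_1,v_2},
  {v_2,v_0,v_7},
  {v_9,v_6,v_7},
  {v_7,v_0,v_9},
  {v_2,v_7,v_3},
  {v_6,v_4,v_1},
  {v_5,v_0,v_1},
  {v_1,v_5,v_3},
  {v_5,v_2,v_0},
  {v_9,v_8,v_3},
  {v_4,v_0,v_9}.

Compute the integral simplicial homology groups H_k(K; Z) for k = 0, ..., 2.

H_0 = Z,  H_1 = Z ⊕ Z/2,  H_2 = 0.

Order the vertices as v_0 < v_1 < v_2 < v_3 < v_4 < v_5 < v_6 < v_7 < v_8 < v_9. Listing each simplex with vertices in this order, K has dimension 2 with simplices:

  0-simplices (10): [v_0], [v_1], [v_2], [v_3], [v_4], [v_5], [v_6], [v_7], [v_8], [v_9]
  1-simplices (30): (30 of them)
  2-simplices (20): (20 of them)

Hence C_0 ≅ Z^10, C_1 ≅ Z^30, C_2 ≅ Z^20.

The boundary map ∂_1: C_1 → C_0 maps an edge to its endpoints' difference, ∂[p,q] = q − p.
The resulting 10×30 matrix has rank 9, and its Smith normal form has invariant factors (1,1,1,1,1,1,1,1,1).

∂_2: C_2 → C_1 sends each 2-simplex [p,q,r] to [q,r] − [p,r] + [p,q]. For instance
  ∂[v_1,v_3,v_5] = [v_3,v_5] − [v_1,v_5] + [v_1,v_3],
  ∂[v_4,v_8,v_9] = [v_8,v_9] − [v_4,v_9] + [v_4,v_8].
This gives a 30×20 integer matrix of rank 20; reducing to Smith normal form yields diagonal entries (1,1,1,1,1,1,1,1,1,1,1,1,1,1,1,1,1,1,1,2).

From H_k ≅ ker(∂_k) / im(∂_{k+1}) we obtain:

  H_0: rank C_0 − rank ∂_1 = 10 − 9 = 1, and the invariant factors of ∂_1 are all 1, so H_0 ≅ Z.
  H_1: rank ker ∂_1 − rank ∂_2 = (30 − 9) − 20 = 1, and ∂_2 has invariant factor 2 > 1, so H_1 ≅ Z ⊕ Z/2.
  H_2: rank ker ∂_2 − rank ∂_3 = (20 − 20) − 0 = 0, and there is no ∂_3, so H_2 ≅ 0.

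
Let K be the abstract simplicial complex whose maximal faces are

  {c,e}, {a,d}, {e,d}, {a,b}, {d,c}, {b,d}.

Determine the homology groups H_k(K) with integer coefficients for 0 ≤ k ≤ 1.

Take the total order a < b < c < d < e on the vertex set. Then K (dimension 1) consists of the simplices:

  0-simplices (5): a, b, c, d, e
  1-simplices (6): ab, ad, bd, cd, ce, de

Hence C_0 ≅ Z^5, C_1 ≅ Z^6.

∂_1: C_1 → C_0 is given by ∂[p,q] = [q] − [p].
This gives a 5×6 integer matrix of rank 4; reducing to Smith normal form yields diagonal entries (1,1,1,1).

Reading off H_k = ker ∂_k / im ∂_{k+1}:

  H_0: rank C_0 − rank ∂_1 = 5 − 4 = 1, and the invariant factors of ∂_1 are all 1, so H_0 ≅ Z.
  H_1: rank ker ∂_1 − rank ∂_2 = (6 − 4) − 0 = 2, and there is no ∂_2, so H_1 ≅ Z^2.

As a check, the Euler characteristic is 5 − 6 = -1, which agrees with 1 − 2 = -1.
(K is a triangulation of a wedge of 2 circles.)

H_0 = Z,  H_1 = Z^2.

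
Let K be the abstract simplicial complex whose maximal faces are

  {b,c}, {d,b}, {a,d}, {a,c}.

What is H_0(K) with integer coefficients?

We work with the vertex ordering a < b < c < d. The simplices of K, each written with vertices in increasing order, are:

  0-simplices (4): a, b, c, d
  1-simplices (4): ac, ad, bc, bd

Hence C_0 ≅ Z^4, C_1 ≅ Z^4.

Boundary ∂_1: C_1 → C_0 is given by ∂[p,q] = [q] − [p].
This gives a 4×4 integer matrix of rank 3; reducing to Smith normal form yields diagonal entries (1,1,1).

From H_k ≅ ker(∂_k) / im(∂_{k+1}) we obtain:

  H_0: rank C_0 − rank ∂_1 = 4 − 3 = 1, and the invariant factors of ∂_1 are all 1, so H_0 ≅ Z.

(K is a triangulation of the circle S^1.)

H_0 = Z.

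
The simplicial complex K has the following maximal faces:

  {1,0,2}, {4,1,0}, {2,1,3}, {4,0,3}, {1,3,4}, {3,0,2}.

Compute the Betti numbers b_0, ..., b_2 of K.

Take the total order 0 < 1 < 2 < 3 < 4 on the vertex set. Then K (dimension 2) consists of the simplices:

  0-simplices (5): [0], [1], [2], [3], [4]
  1-simplices (9): [0,1], [0,2], [0,3], [0,4], [1,2], [1,3], [1,4], [2,3], [3,4]
  2-simplices (6): [0,1,2], [0,1,4], [0,2,3], [0,3,4], [1,2,3], [1,3,4]

Hence C_0 ≅ Z^5, C_1 ≅ Z^9, C_2 ≅ Z^6.

∂_1: C_1 → C_0 maps an edge to its endpoints' difference, ∂[p,q] = q − p. For instance
  ∂[0,1] = [1] − [0].
The 5×9 boundary matrix has rank 4 and Smith normal form diag(1,1,1,1).

Boundary ∂_2: C_2 → C_1 acts by ∂[p,q,r] = [q,r] − [p,r] + [p,q]. For instance
  ∂[0,1,4] = [1,4] − [0,4] + [0,1],
  ∂[0,3,4] = [3,4] − [0,4] + [0,3].
As a 9×6 matrix over Z this has rank 5, with invariant factors (1,1,1,1,1).

Reading off H_k = ker ∂_k / im ∂_{k+1}:

  H_0: rank C_0 − rank ∂_1 = 5 − 4 = 1, and the invariant factors of ∂_1 are all 1, so H_0 = Z.
  H_1: rank ker ∂_1 − rank ∂_2 = (9 − 4) − 5 = 0, and the invariant factors of ∂_2 are all 1, so H_1 = 0.
  H_2: rank ker ∂_2 − rank ∂_3 = (6 − 5) − 0 = 1, and there is no ∂_3, so H_2 = Z.

As a check, the Euler characteristic is 5 − 9 + 6 = 2, which agrees with 1 − 0 + 1 = 2.

Hence the Betti numbers are b_0 = 1, b_1 = 0, b_2 = 1.

b_0 = 1, b_1 = 0, b_2 = 1.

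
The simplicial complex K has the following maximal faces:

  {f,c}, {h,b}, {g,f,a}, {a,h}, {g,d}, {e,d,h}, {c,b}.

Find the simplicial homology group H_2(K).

H_2 = 0.

Take the total order a < b < c < d < e < f < g < h on the vertex set. Then K (dimension 2) consists of the simplices:

  0-simplices (8): a, b, c, d, e, f, g, h
  1-simplices (11): af, ag, ah, bc, bh, cf, de, dg, dh, eh, fg
  2-simplices (2): afg, deh

Hence C_0 ≅ Z^8, C_1 ≅ Z^11, C_2 ≅ Z^2.

The boundary map ∂_1: C_1 → C_0 sends each edge [p,q] (with p < q) to q − p.
The 8×11 boundary matrix has rank 7 and Smith normal form diag(1,1,1,1,1,1,1).

∂_2: C_2 → C_1 acts by ∂[p,q,r] = [q,r] − [p,r] + [p,q]. For instance
  ∂afg = fg − ag + af,
  ∂deh = eh − dh + de.
The resulting 11×2 matrix has rank 2, and its Smith normal form has invariant factors (1,1).

Reading off H_k = ker ∂_k / im ∂_{k+1}:

  H_2: rank ker ∂_2 − rank ∂_3 = (2 − 2) − 0 = 0, and there is no ∂_3, so H_2 = 0.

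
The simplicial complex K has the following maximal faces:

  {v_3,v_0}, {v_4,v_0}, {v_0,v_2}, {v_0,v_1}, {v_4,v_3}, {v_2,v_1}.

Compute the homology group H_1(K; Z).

Fix the vertex order v_0 < v_1 < v_2 < v_3 < v_4 and write every simplex with vertices in increasing order. Then dim K = 1 and the simplices of K are:

  0-simplices (5): [v_0], [v_1], [v_2], [v_3], [v_4]
  1-simplices (6): [v_0,v_1], [v_0,v_2], [v_0,v_3], [v_0,v_4], [v_1,v_2], [v_3,v_4]

giving chain groups C_0 ≅ Z^5, C_1 ≅ Z^6.

The boundary map ∂_1: C_1 → C_0 maps an edge to its endpoints' difference, ∂[p,q] = q − p. For instance
  ∂[v_0,v_1] = [v_1] − [v_0].
As a 5×6 matrix over Z this has rank 4, with invariant factors (1,1,1,1).

Now H_k = ker ∂_k / im ∂_{k+1}, so:

  H_1: rank ker ∂_1 − rank ∂_2 = (6 − 4) − 0 = 2, and there is no ∂_2, so H_1 ≅ Z^2.

(K is a triangulation of a wedge of 2 circles.)

H_1 ≅ Z^2.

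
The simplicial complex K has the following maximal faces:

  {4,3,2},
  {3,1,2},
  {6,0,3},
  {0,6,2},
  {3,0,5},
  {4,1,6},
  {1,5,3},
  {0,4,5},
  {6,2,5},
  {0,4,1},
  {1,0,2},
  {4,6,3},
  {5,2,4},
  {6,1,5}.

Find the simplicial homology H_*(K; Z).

K has 7 vertices, 21 edges, 14 triangles.
rank ∂_0 = 0, rank ∂_1 = 6 ⇒ b_0 = 7 − 0 − 6 = 1; all invariant factors of ∂_1 are 1 so no torsion. So H_0 ≅ Z.
rank ∂_1 = 6, rank ∂_2 = 13 ⇒ b_1 = 21 − 6 − 13 = 2; all invariant factors of ∂_2 are 1 so no torsion. So H_1 ≅ Z^2.
rank ∂_2 = 13, rank ∂_3 = 0 ⇒ b_2 = 14 − 13 − 0 = 1. So H_2 ≅ Z.

H_0 ≅ Z,  H_1 ≅ Z^2,  H_2 ≅ Z.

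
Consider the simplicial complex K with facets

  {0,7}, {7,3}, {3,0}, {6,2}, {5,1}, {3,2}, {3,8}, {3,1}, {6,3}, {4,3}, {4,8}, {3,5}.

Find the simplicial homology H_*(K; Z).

H_0 ≅ Z,  H_1 ≅ Z^4.

Fix the vertex order 0 < 1 < 2 < 3 < 4 < 5 < 6 < 7 < 8 and write every simplex with vertices in increasing order. Then dim K = 1 and the simplices of K are:

  0-simplices (9): [0], [1], [2], [3], [4], [5], [6], [7], [8]
  1-simplices (12): [0,3], [0,7], [1,3], [1,5], [2,3], [2,6], [3,4], [3,5], [3,6], [3,7], [3,8], [4,8]

so the chain groups are C_0 ≅ Z^9, C_1 ≅ Z^12.

The boundary map ∂_1: C_1 → C_0 is given by ∂[p,q] = [q] − [p].
The resulting 9×12 matrix has rank 8, and its Smith normal form has invariant factors (1,1,1,1,1,1,1,1).

Computing H_k = (kernel of ∂_k) / (image of ∂_{k+1}):

  H_0: rank C_0 − rank ∂_1 = 9 − 8 = 1, and the invariant factors of ∂_1 are all 1, so H_0 ≅ Z.
  H_1: rank ker ∂_1 − rank ∂_2 = (12 − 8) − 0 = 4, and there is no ∂_2, so H_1 ≅ Z^4.

(K is a triangulation of a wedge of 4 circles.)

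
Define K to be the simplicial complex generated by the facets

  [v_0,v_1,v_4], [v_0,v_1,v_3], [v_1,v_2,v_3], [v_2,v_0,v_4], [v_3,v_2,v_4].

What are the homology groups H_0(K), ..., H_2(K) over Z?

H_0 ≅ Z,  H_1 ≅ Z,  H_2 = 0.

We work with the vertex ordering v_0 < v_1 < v_2 < v_3 < v_4. The simplices of K, each written with vertices in increasing order, are:

  0-simplices (5): [v_0], [v_1], [v_2], [v_3], [v_4]
  1-simplices (10): [v_0,v_1], [v_0,v_2], [v_0,v_3], [v_0,v_4], [v_1,v_2], [v_1,v_3], [v_1,v_4], [v_2,v_3], [v_2,v_4], [v_3,v_4]
  2-simplices (5): [v_0,v_1,v_3], [v_0,v_1,v_4], [v_0,v_2,v_4], [v_1,v_2,v_3], [v_2,v_3,v_4]

Hence C_0 ≅ Z^5, C_1 ≅ Z^10, C_2 ≅ Z^5.

Boundary ∂_1: C_1 → C_0 maps an edge to its endpoints' difference, ∂[p,q] = q − p. For instance
  ∂[v_1,v_2] = [v_2] − [v_1].
The 5×10 boundary matrix has rank 4 and Smith normal form diag(1,1,1,1).

Boundary ∂_2: C_2 → C_1 maps a triangle to the signed sum of its edges. For instance
  ∂[v_0,v_1,v_4] = [v_1,v_4] − [v_0,v_4] + [v_0,v_1],
  ∂[v_2,v_3,v_4] = [v_3,v_4] − [v_2,v_4] + [v_2,v_3].
The 10×5 boundary matrix has rank 5 and Smith normal form diag(1,1,1,1,1).

Now H_k = ker ∂_k / im ∂_{k+1}, so:

  H_0: rank C_0 − rank ∂_1 = 5 − 4 = 1, and the invariant factors of ∂_1 are all 1, so H_0 ≅ Z.
  H_1: rank ker ∂_1 − rank ∂_2 = (10 − 4) − 5 = 1, and the invariant factors of ∂_2 are all 1, so H_1 ≅ Z.
  H_2: rank ker ∂_2 − rank ∂_3 = (5 − 5) − 0 = 0, and there is no ∂_3, so H_2 ≅ 0.

As a check, the Euler characteristic is 5 − 10 + 5 = 0, which agrees with 1 − 1 + 0 = 0.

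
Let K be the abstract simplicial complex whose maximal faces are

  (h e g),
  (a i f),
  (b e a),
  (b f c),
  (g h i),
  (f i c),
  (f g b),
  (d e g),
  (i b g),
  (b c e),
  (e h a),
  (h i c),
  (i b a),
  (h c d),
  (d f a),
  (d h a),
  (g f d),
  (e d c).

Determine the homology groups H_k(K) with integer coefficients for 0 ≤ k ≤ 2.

H_0 = Z,  H_1 = Z ⊕ Z/2,  H_2 = 0.

K has 9 vertices, 27 edges, 18 triangles.
rank ∂_0 = 0, rank ∂_1 = 8 ⇒ b_0 = 9 − 0 − 8 = 1; all invariant factors of ∂_1 are 1 so no torsion. So H_0 = Z.
rank ∂_1 = 8, rank ∂_2 = 18 ⇒ b_1 = 27 − 8 − 18 = 1; ∂_2 has invariant factor(s) [2] giving torsion. So H_1 = Z ⊕ Z/2.
rank ∂_2 = 18, rank ∂_3 = 0 ⇒ b_2 = 18 − 18 − 0 = 0. So H_2 = 0.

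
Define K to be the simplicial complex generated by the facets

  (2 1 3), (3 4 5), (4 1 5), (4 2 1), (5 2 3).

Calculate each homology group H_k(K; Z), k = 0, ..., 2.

H_0 ≅ Z,  H_1 ≅ Z,  H_2 = 0.

We work with the vertex ordering 1 < 2 < 3 < 4 < 5. The simplices of K, each written with vertices in increasing order, are:

  0-simplices (5): [1], [2], [3], [4], [5]
  1-simplices (10): [1,2], [1,3], [1,4], [1,5], [2,3], [2,4], [2,5], [3,4], [3,5], [4,5]
  2-simplices (5): [1,2,3], [1,2,4], [1,4,5], [2,3,5], [3,4,5]

Hence C_0 ≅ Z^5, C_1 ≅ Z^10, C_2 ≅ Z^5.

The boundary map ∂_1: C_1 → C_0 sends each edge [p,q] (with p < q) to q − p. For instance
  ∂[1,3] = [3] − [1].
The resulting 5×10 matrix has rank 4, and its Smith normal form has invariant factors (1,1,1,1).

∂_2: C_2 → C_1 sends each 2-simplex [p,q,r] to [q,r] − [p,r] + [p,q]. For instance
  ∂[1,2,3] = [2,3] − [1,3] + [1,2],
  ∂[2,3,5] = [3,5] − [2,5] + [2,3].
As a 10×5 matrix over Z this has rank 5, with invariant factors (1,1,1,1,1).

Reading off H_k = ker ∂_k / im ∂_{k+1}:

  H_0: rank C_0 − rank ∂_1 = 5 − 4 = 1, and the invariant factors of ∂_1 are all 1, so H_0 ≅ Z.
  H_1: rank ker ∂_1 − rank ∂_2 = (10 − 4) − 5 = 1, and the invariant factors of ∂_2 are all 1, so H_1 ≅ Z.
  H_2: rank ker ∂_2 − rank ∂_3 = (5 − 5) − 0 = 0, and there is no ∂_3, so H_2 ≅ 0.

(K is a triangulation of the Möbius band.)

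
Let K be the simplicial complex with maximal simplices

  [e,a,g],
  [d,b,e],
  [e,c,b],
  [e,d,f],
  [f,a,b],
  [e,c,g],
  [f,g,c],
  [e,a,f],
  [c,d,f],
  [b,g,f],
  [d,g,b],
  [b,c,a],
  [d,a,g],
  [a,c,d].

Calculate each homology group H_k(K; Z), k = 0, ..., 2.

Order the vertices as a < b < c < d < e < f < g. Listing each simplex with vertices in this order, K has dimension 2 with simplices:

  0-simplices (7): a, b, c, d, e, f, g
  1-simplices (21): ab, ac, ad, ae, af, ag, bc, bd, be, bf, bg, cd, ce, cf, cg, de, df, dg, ef, eg, fg
  2-simplices (14): abc, abf, acd, adg, aef, aeg, bce, bde, bdg, bfg, cdf, ceg, cfg, def

giving chain groups C_0 ≅ Z^7, C_1 ≅ Z^21, C_2 ≅ Z^14.

Boundary ∂_1: C_1 → C_0 sends each edge [p,q] (with p < q) to q − p. For instance
  ∂cf = f − c.
The resulting 7×21 matrix has rank 6, and its Smith normal form has invariant factors (1,1,1,1,1,1).

∂_2: C_2 → C_1 maps a triangle to the signed sum of its edges. For instance
  ∂def = ef − df + de,
  ∂acd = cd − ad + ac.
The resulting 21×14 matrix has rank 13, and its Smith normal form has invariant factors (1,1,1,1,1,1,1,1,1,1,1,1,1).

Computing H_k = (kernel of ∂_k) / (image of ∂_{k+1}):

  H_0: rank C_0 − rank ∂_1 = 7 − 6 = 1, and the invariant factors of ∂_1 are all 1, so H_0 ≅ Z.
  H_1: rank ker ∂_1 − rank ∂_2 = (21 − 6) − 13 = 2, and the invariant factors of ∂_2 are all 1, so H_1 ≅ Z^2.
  H_2: rank ker ∂_2 − rank ∂_3 = (14 − 13) − 0 = 1, and there is no ∂_3, so H_2 ≅ Z.

H_0 ≅ Z,  H_1 ≅ Z^2,  H_2 ≅ Z.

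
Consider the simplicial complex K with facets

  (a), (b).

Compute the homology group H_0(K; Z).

H_0 = Z^2.

Take the total order a < b on the vertex set. Then K (dimension 0) consists of the simplices:

  0-simplices (2): a, b

so the chain groups are C_0 ≅ Z^2.

Now H_k = ker ∂_k / im ∂_{k+1}, so:

  H_0: rank C_0 − rank ∂_1 = 2 − 0 = 2, and there is no ∂_1, so H_0 = Z^2.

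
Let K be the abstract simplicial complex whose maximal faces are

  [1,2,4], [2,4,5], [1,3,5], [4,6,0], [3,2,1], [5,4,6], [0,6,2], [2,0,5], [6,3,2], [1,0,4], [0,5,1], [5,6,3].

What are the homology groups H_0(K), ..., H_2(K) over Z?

H_0 ≅ Z,  H_1 ≅ Z/2Z,  H_2 = 0.

K has 7 vertices, 18 edges, 12 triangles.
rank ∂_0 = 0, rank ∂_1 = 6 ⇒ b_0 = 7 − 0 − 6 = 1; all invariant factors of ∂_1 are 1 so no torsion. So H_0 ≅ Z.
rank ∂_1 = 6, rank ∂_2 = 12 ⇒ b_1 = 18 − 6 − 12 = 0; ∂_2 has invariant factor(s) [2] giving torsion. So H_1 ≅ Z/2Z.
rank ∂_2 = 12, rank ∂_3 = 0 ⇒ b_2 = 12 − 12 − 0 = 0. So H_2 ≅ 0.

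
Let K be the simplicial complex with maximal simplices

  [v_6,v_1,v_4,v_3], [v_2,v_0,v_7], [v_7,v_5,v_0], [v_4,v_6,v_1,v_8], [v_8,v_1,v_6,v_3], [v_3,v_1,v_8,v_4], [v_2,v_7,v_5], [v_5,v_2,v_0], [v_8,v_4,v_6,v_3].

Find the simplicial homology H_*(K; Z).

Take the total order v_0 < v_1 < v_2 < v_3 < v_4 < v_5 < v_6 < v_7 < v_8 on the vertex set. Then K (dimension 3) consists of the simplices:

  0-simplices (9): [v_0], [v_1], [v_2], [v_3], [v_4], [v_5], [v_6], [v_7], [v_8]
  1-simplices (16): (16 of them)
  2-simplices (14): (14 of them)
  3-simplices (5): [v_1,v_3,v_4,v_6], [v_1,v_3,v_4,v_8], [v_1,v_3,v_6,v_8], [v_1,v_4,v_6,v_8], [v_3,v_4,v_6,v_8]

giving chain groups C_0 ≅ Z^9, C_1 ≅ Z^16, C_2 ≅ Z^14, C_3 ≅ Z^5.

Boundary ∂_1: C_1 → C_0 is given by ∂[p,q] = [q] − [p]. For instance
  ∂[v_0,v_2] = [v_2] − [v_0].
The 9×16 boundary matrix has rank 7 and Smith normal form diag(1,1,1,1,1,1,1).

The boundary map ∂_2: C_2 → C_1 maps a triangle to the signed sum of its edges. For instance
  ∂[v_3,v_4,v_8] = [v_4,v_8] − [v_3,v_8] + [v_3,v_4],
  ∂[v_1,v_4,v_6] = [v_4,v_6] − [v_1,v_6] + [v_1,v_4].
As a 16×14 matrix over Z this has rank 9, with invariant factors (1,1,1,1,1,1,1,1,1).

The boundary map ∂_3: C_3 → C_2 sends each 3-simplex σ to the alternating sum Σ_i (−1)^i (σ with its i-th vertex removed). For instance
  ∂[v_1,v_3,v_4,v_8] = [v_3,v_4,v_8] − [v_1,v_4,v_8] + [v_1,v_3,v_8] − [v_1,v_3,v_4],
  ∂[v_1,v_4,v_6,v_8] = [v_4,v_6,v_8] − [v_1,v_6,v_8] + [v_1,v_4,v_8] − [v_1,v_4,v_6].
This gives a 14×5 integer matrix of rank 4; reducing to Smith normal form yields diagonal entries (1,1,1,1).

Computing H_k = (kernel of ∂_k) / (image of ∂_{k+1}):

  H_0: rank C_0 − rank ∂_1 = 9 − 7 = 2, and the invariant factors of ∂_1 are all 1, so H_0 ≅ Z^2.
  H_1: rank ker ∂_1 − rank ∂_2 = (16 − 7) − 9 = 0, and the invariant factors of ∂_2 are all 1, so H_1 ≅ 0.
  H_2: rank ker ∂_2 − rank ∂_3 = (14 − 9) − 4 = 1, and the invariant factors of ∂_3 are all 1, so H_2 ≅ Z.
  H_3: rank ker ∂_3 − rank ∂_4 = (5 − 4) − 0 = 1, and there is no ∂_4, so H_3 ≅ Z.

H_0 ≅ Z^2,  H_1 = 0,  H_2 ≅ Z,  H_3 ≅ Z.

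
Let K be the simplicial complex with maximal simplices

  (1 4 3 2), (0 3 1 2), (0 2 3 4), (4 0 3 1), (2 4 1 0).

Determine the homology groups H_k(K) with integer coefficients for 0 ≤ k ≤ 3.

H_0 = Z,  H_1 = 0,  H_2 = 0,  H_3 = Z.

Fix the vertex order 0 < 1 < 2 < 3 < 4 and write every simplex with vertices in increasing order. Then dim K = 3 and the simplices of K are:

  0-simplices (5): [0], [1], [2], [3], [4]
  1-simplices (10): [0,1], [0,2], [0,3], [0,4], [1,2], [1,3], [1,4], [2,3], [2,4], [3,4]
  2-simplices (10): [0,1,2], [0,1,3], [0,1,4], [0,2,3], [0,2,4], [0,3,4], [1,2,3], [1,2,4], [1,3,4], [2,3,4]
  3-simplices (5): [0,1,2,3], [0,1,2,4], [0,1,3,4], [0,2,3,4], [1,2,3,4]

so the chain groups are C_0 ≅ Z^5, C_1 ≅ Z^10, C_2 ≅ Z^10, C_3 ≅ Z^5.

∂_1: C_1 → C_0 is given by ∂[p,q] = [q] − [p]. For instance
  ∂[0,1] = [1] − [0].
The resulting 5×10 matrix has rank 4, and its Smith normal form has invariant factors (1,1,1,1).

Boundary ∂_2: C_2 → C_1 acts by ∂[p,q,r] = [q,r] − [p,r] + [p,q]. For instance
  ∂[0,2,3] = [2,3] − [0,3] + [0,2],
  ∂[0,1,2] = [1,2] − [0,2] + [0,1].
As a 10×10 matrix over Z this has rank 6, with invariant factors (1,1,1,1,1,1).

∂_3: C_3 → C_2 sends each 3-simplex σ to the alternating sum Σ_i (−1)^i (σ with its i-th vertex removed). For instance
  ∂[0,1,2,3] = [1,2,3] − [0,2,3] + [0,1,3] − [0,1,2],
  ∂[1,2,3,4] = [2,3,4] − [1,3,4] + [1,2,4] − [1,2,3].
This gives a 10×5 integer matrix of rank 4; reducing to Smith normal form yields diagonal entries (1,1,1,1).

Computing H_k = (kernel of ∂_k) / (image of ∂_{k+1}):

  H_0: rank C_0 − rank ∂_1 = 5 − 4 = 1, and the invariant factors of ∂_1 are all 1, so H_0 = Z.
  H_1: rank ker ∂_1 − rank ∂_2 = (10 − 4) − 6 = 0, and the invariant factors of ∂_2 are all 1, so H_1 = 0.
  H_2: rank ker ∂_2 − rank ∂_3 = (10 − 6) − 4 = 0, and the invariant factors of ∂_3 are all 1, so H_2 = 0.
  H_3: rank ker ∂_3 − rank ∂_4 = (5 − 4) − 0 = 1, and there is no ∂_4, so H_3 = Z.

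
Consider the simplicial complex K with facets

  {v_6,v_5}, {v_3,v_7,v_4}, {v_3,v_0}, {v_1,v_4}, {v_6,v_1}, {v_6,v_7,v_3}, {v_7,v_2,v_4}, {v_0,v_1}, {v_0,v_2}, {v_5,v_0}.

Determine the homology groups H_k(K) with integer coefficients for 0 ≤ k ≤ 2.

H_0 ≅ Z,  H_1 ≅ Z^4,  H_2 = 0.

Order the vertices as v_0 < v_1 < v_2 < v_3 < v_4 < v_5 < v_6 < v_7. Listing each simplex with vertices in this order, K has dimension 2 with simplices:

  0-simplices (8): [v_0], [v_1], [v_2], [v_3], [v_4], [v_5], [v_6], [v_7]
  1-simplices (14): [v_0,v_1], [v_0,v_2], [v_0,v_3], [v_0,v_5], [v_1,v_4], [v_1,v_6], [v_2,v_4], [v_2,v_7], [v_3,v_4], [v_3,v_6], [v_3,v_7], [v_4,v_7], [v_5,v_6], [v_6,v_7]
  2-simplices (3): [v_2,v_4,v_7], [v_3,v_4,v_7], [v_3,v_6,v_7]

so the chain groups are C_0 ≅ Z^8, C_1 ≅ Z^14, C_2 ≅ Z^3.

The boundary map ∂_1: C_1 → C_0 sends each edge [p,q] (with p < q) to q − p.
The 8×14 boundary matrix has rank 7 and Smith normal form diag(1,1,1,1,1,1,1).

Boundary ∂_2: C_2 → C_1 sends each 2-simplex [p,q,r] to [q,r] − [p,r] + [p,q]. For instance
  ∂[v_3,v_4,v_7] = [v_4,v_7] − [v_3,v_7] + [v_3,v_4],
  ∂[v_2,v_4,v_7] = [v_4,v_7] − [v_2,v_7] + [v_2,v_4].
As a 14×3 matrix over Z this has rank 3, with invariant factors (1,1,1).

From H_k ≅ ker(∂_k) / im(∂_{k+1}) we obtain:

  H_0: rank C_0 − rank ∂_1 = 8 − 7 = 1, and the invariant factors of ∂_1 are all 1, so H_0 ≅ Z.
  H_1: rank ker ∂_1 − rank ∂_2 = (14 − 7) − 3 = 4, and the invariant factors of ∂_2 are all 1, so H_1 ≅ Z^4.
  H_2: rank ker ∂_2 − rank ∂_3 = (3 − 3) − 0 = 0, and there is no ∂_3, so H_2 ≅ 0.

As a check, the Euler characteristic is 8 − 14 + 3 = -3, which agrees with 1 − 4 + 0 = -3.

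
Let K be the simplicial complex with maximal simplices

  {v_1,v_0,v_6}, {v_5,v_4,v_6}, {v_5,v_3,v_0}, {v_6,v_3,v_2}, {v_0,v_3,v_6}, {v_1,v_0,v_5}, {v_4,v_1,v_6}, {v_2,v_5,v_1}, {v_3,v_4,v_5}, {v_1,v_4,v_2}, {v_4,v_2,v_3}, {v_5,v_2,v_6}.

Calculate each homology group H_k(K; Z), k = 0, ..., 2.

K has 7 vertices, 18 edges, 12 triangles.
rank ∂_0 = 0, rank ∂_1 = 6 ⇒ b_0 = 7 − 0 − 6 = 1; all invariant factors of ∂_1 are 1 so no torsion. So H_0 = Z.
rank ∂_1 = 6, rank ∂_2 = 12 ⇒ b_1 = 18 − 6 − 12 = 0; ∂_2 has invariant factor(s) [2] giving torsion. So H_1 = Z/2.
rank ∂_2 = 12, rank ∂_3 = 0 ⇒ b_2 = 12 − 12 − 0 = 0. So H_2 = 0.

H_0 ≅ Z,  H_1 ≅ Z/2,  H_2 = 0.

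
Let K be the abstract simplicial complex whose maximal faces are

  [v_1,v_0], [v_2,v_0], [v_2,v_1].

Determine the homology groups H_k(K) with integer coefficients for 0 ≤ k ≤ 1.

H_0 = Z,  H_1 = Z.

Order the vertices as v_0 < v_1 < v_2. Listing each simplex with vertices in this order, K has dimension 1 with simplices:

  0-simplices (3): [v_0], [v_1], [v_2]
  1-simplices (3): [v_0,v_1], [v_0,v_2], [v_1,v_2]

giving chain groups C_0 ≅ Z^3, C_1 ≅ Z^3.

Boundary ∂_1: C_1 → C_0 sends each edge [p,q] (with p < q) to q − p.
The 3×3 boundary matrix has rank 2 and Smith normal form diag(1,1).

Now H_k = ker ∂_k / im ∂_{k+1}, so:

  H_0: rank C_0 − rank ∂_1 = 3 − 2 = 1, and the invariant factors of ∂_1 are all 1, so H_0 = Z.
  H_1: rank ker ∂_1 − rank ∂_2 = (3 − 2) − 0 = 1, and there is no ∂_2, so H_1 = Z.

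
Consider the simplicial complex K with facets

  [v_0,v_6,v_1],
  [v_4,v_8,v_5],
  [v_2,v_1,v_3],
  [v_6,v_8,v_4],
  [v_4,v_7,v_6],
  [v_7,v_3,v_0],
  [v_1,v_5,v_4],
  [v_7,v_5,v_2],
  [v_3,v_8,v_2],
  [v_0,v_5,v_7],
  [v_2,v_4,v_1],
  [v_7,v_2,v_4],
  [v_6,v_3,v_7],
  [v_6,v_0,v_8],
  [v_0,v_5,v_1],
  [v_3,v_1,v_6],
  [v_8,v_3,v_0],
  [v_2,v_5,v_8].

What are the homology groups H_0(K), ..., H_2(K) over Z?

Fix the vertex order v_0 < v_1 < v_2 < v_3 < v_4 < v_5 < v_6 < v_7 < v_8 and write every simplex with vertices in increasing order. Then dim K = 2 and the simplices of K are:

  0-simplices (9): [v_0], [v_1], [v_2], [v_3], [v_4], [v_5], [v_6], [v_7], [v_8]
  1-simplices (27): (27 of them)
  2-simplices (18): (18 of them)

giving chain groups C_0 ≅ Z^9, C_1 ≅ Z^27, C_2 ≅ Z^18.

∂_1: C_1 → C_0 sends each edge [p,q] (with p < q) to q − p.
The 9×27 boundary matrix has rank 8 and Smith normal form diag(1,1,1,1,1,1,1,1).

Boundary ∂_2: C_2 → C_1 acts by ∂[p,q,r] = [q,r] − [p,r] + [p,q]. For instance
  ∂[v_1,v_2,v_4] = [v_2,v_4] − [v_1,v_4] + [v_1,v_2],
  ∂[v_0,v_3,v_8] = [v_3,v_8] − [v_0,v_8] + [v_0,v_3].
As a 27×18 matrix over Z this has rank 18, with invariant factors (1,1,1,1,1,1,1,1,1,1,1,1,1,1,1,1,1,2).

Now H_k = ker ∂_k / im ∂_{k+1}, so:

  H_0: rank C_0 − rank ∂_1 = 9 − 8 = 1, and the invariant factors of ∂_1 are all 1, so H_0 = Z.
  H_1: rank ker ∂_1 − rank ∂_2 = (27 − 8) − 18 = 1, and ∂_2 has invariant factor 2 > 1, so H_1 = Z ⊕ Z/2.
  H_2: rank ker ∂_2 − rank ∂_3 = (18 − 18) − 0 = 0, and there is no ∂_3, so H_2 = 0.

H_0 = Z,  H_1 = Z ⊕ Z/2,  H_2 = 0.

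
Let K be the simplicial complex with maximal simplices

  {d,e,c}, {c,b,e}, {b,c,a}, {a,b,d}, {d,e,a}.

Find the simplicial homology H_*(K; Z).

Order the vertices as a < b < c < d < e. Listing each simplex with vertices in this order, K has dimension 2 with simplices:

  0-simplices (5): a, b, c, d, e
  1-simplices (10): ab, ac, ad, ae, bc, bd, be, cd, ce, de
  2-simplices (5): abc, abd, ade, bce, cde

so the chain groups are C_0 ≅ Z^5, C_1 ≅ Z^10, C_2 ≅ Z^5.

∂_1: C_1 → C_0 maps an edge to its endpoints' difference, ∂[p,q] = q − p. For instance
  ∂bc = c − b.
The 5×10 boundary matrix has rank 4 and Smith normal form diag(1,1,1,1).

Boundary ∂_2: C_2 → C_1 acts by ∂[p,q,r] = [q,r] − [p,r] + [p,q]. For instance
  ∂abc = bc − ac + ab,
  ∂bce = ce − be + bc.
As a 10×5 matrix over Z this has rank 5, with invariant factors (1,1,1,1,1).

Now H_k = ker ∂_k / im ∂_{k+1}, so:

  H_0: rank C_0 − rank ∂_1 = 5 − 4 = 1, and the invariant factors of ∂_1 are all 1, so H_0 ≅ Z.
  H_1: rank ker ∂_1 − rank ∂_2 = (10 − 4) − 5 = 1, and the invariant factors of ∂_2 are all 1, so H_1 ≅ Z.
  H_2: rank ker ∂_2 − rank ∂_3 = (5 − 5) − 0 = 0, and there is no ∂_3, so H_2 ≅ 0.

H_0 ≅ Z,  H_1 ≅ Z,  H_2 = 0.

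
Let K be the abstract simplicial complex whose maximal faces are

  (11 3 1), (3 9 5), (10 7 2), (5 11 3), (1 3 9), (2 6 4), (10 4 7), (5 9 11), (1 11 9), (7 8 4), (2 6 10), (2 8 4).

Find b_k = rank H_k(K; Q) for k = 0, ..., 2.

Take the total order 1 < 2 < 3 < 4 < 5 < 6 < 7 < 8 < 9 < 10 < 11 on the vertex set. Then K (dimension 2) consists of the simplices:

  0-simplices (11): [1], [2], [3], [4], [5], [6], [7], [8], [9], [10], [11]
  1-simplices (21): [1,3], [1,9], [1,11], [2,4], [2,6], [2,7], [2,8], [2,10], [3,5], [3,9], [3,11], [4,6], [4,7], [4,8], [4,10], [5,9], [5,11], [6,10], [7,8], [7,10], [9,11]
  2-simplices (12): [1,3,9], [1,3,11], [1,9,11], [2,4,6], [2,4,8], [2,6,10], [2,7,10], [3,5,9], [3,5,11], [4,7,8], [4,7,10], [5,9,11]

Hence C_0 ≅ Z^11, C_1 ≅ Z^21, C_2 ≅ Z^12.

Boundary ∂_1: C_1 → C_0 is given by ∂[p,q] = [q] − [p]. For instance
  ∂[7,10] = [10] − [7].
As a 11×21 matrix over Z this has rank 9, with invariant factors (1,1,1,1,1,1,1,1,1).

∂_2: C_2 → C_1 maps a triangle to the signed sum of its edges. For instance
  ∂[4,7,10] = [7,10] − [4,10] + [4,7],
  ∂[3,5,9] = [5,9] − [3,9] + [3,5].
As a 21×12 matrix over Z this has rank 11, with invariant factors (1,1,1,1,1,1,1,1,1,1,1).

Now H_k = ker ∂_k / im ∂_{k+1}, so:

  H_0: rank C_0 − rank ∂_1 = 11 − 9 = 2, and the invariant factors of ∂_1 are all 1, so H_0 ≅ Z^2.
  H_1: rank ker ∂_1 − rank ∂_2 = (21 − 9) − 11 = 1, and the invariant factors of ∂_2 are all 1, so H_1 ≅ Z.
  H_2: rank ker ∂_2 − rank ∂_3 = (12 − 11) − 0 = 1, and there is no ∂_3, so H_2 ≅ Z.

Hence the Betti numbers are b_0 = 2, b_1 = 1, b_2 = 1.

b_0 = 2, b_1 = 1, b_2 = 1.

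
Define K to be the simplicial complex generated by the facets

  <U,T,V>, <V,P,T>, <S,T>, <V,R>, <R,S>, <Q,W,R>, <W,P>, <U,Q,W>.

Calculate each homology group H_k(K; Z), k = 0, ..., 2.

K has 8 vertices, 14 edges, 4 triangles.
rank ∂_0 = 0, rank ∂_1 = 7 ⇒ b_0 = 8 − 0 − 7 = 1; all invariant factors of ∂_1 are 1 so no torsion. So H_0 = Z.
rank ∂_1 = 7, rank ∂_2 = 4 ⇒ b_1 = 14 − 7 − 4 = 3; all invariant factors of ∂_2 are 1 so no torsion. So H_1 = Z^3.
rank ∂_2 = 4, rank ∂_3 = 0 ⇒ b_2 = 4 − 4 − 0 = 0. So H_2 = 0.

H_0 ≅ Z,  H_1 ≅ Z^3,  H_2 = 0.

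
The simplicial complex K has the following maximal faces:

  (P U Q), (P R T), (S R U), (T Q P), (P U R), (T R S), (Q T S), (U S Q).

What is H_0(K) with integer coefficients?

H_0 = Z.

We work with the vertex ordering P < Q < R < S < T < U. The simplices of K, each written with vertices in increasing order, are:

  0-simplices (6): P, Q, R, S, T, U
  1-simplices (12): PQ, PR, PT, PU, QS, QT, QU, RS, RT, RU, ST, SU
  2-simplices (8): PQT, PQU, PRT, PRU, QST, QSU, RST, RSU

so the chain groups are C_0 ≅ Z^6, C_1 ≅ Z^12, C_2 ≅ Z^8.

Boundary ∂_1: C_1 → C_0 maps an edge to its endpoints' difference, ∂[p,q] = q − p.
The 6×12 boundary matrix has rank 5 and Smith normal form diag(1,1,1,1,1).

∂_2: C_2 → C_1 acts by ∂[p,q,r] = [q,r] − [p,r] + [p,q]. For instance
  ∂PRU = RU − PU + PR,
  ∂QST = ST − QT + QS.
This gives a 12×8 integer matrix of rank 7; reducing to Smith normal form yields diagonal entries (1,1,1,1,1,1,1).

From H_k ≅ ker(∂_k) / im(∂_{k+1}) we obtain:

  H_0: rank C_0 − rank ∂_1 = 6 − 5 = 1, and the invariant factors of ∂_1 are all 1, so H_0 ≅ Z.

(K is a triangulation of the 2-sphere S^2.)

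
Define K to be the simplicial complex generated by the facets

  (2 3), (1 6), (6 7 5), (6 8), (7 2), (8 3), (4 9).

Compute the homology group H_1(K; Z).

H_1 ≅ Z.

K has 9 vertices, 9 edges, 1 triangle.
rank ∂_1 = 7, rank ∂_2 = 1 ⇒ b_1 = 9 − 7 − 1 = 1; all invariant factors of ∂_2 are 1 so no torsion. So H_1 = Z.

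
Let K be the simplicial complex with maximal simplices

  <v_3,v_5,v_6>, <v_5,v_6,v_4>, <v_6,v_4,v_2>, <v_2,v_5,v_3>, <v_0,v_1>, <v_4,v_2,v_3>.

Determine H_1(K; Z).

We work with the vertex ordering v_0 < v_1 < v_2 < v_3 < v_4 < v_5 < v_6. The simplices of K, each written with vertices in increasing order, are:

  0-simplices (7): [v_0], [v_1], [v_2], [v_3], [v_4], [v_5], [v_6]
  1-simplices (11): [v_0,v_1], [v_2,v_3], [v_2,v_4], [v_2,v_5], [v_2,v_6], [v_3,v_4], [v_3,v_5], [v_3,v_6], [v_4,v_5], [v_4,v_6], [v_5,v_6]
  2-simplices (5): [v_2,v_3,v_4], [v_2,v_3,v_5], [v_2,v_4,v_6], [v_3,v_5,v_6], [v_4,v_5,v_6]

giving chain groups C_0 ≅ Z^7, C_1 ≅ Z^11, C_2 ≅ Z^5.

The boundary map ∂_1: C_1 → C_0 maps an edge to its endpoints' difference, ∂[p,q] = q − p. For instance
  ∂[v_3,v_5] = [v_5] − [v_3].
This gives a 7×11 integer matrix of rank 5; reducing to Smith normal form yields diagonal entries (1,1,1,1,1).

∂_2: C_2 → C_1 maps a triangle to the signed sum of its edges. For instance
  ∂[v_2,v_4,v_6] = [v_4,v_6] − [v_2,v_6] + [v_2,v_4],
  ∂[v_2,v_3,v_5] = [v_3,v_5] − [v_2,v_5] + [v_2,v_3].
The resulting 11×5 matrix has rank 5, and its Smith normal form has invariant factors (1,1,1,1,1).

Computing H_k = (kernel of ∂_k) / (image of ∂_{k+1}):

  H_1: rank ker ∂_1 − rank ∂_2 = (11 − 5) − 5 = 1, and the invariant factors of ∂_2 are all 1, so H_1 ≅ Z.

(K is a triangulation of the disjoint union of the 1-simplex and the Möbius band.)

H_1 = Z.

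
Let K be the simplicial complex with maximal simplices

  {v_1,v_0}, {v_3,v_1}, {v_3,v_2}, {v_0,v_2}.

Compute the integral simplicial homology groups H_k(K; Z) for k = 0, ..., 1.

Fix the vertex order v_0 < v_1 < v_2 < v_3 and write every simplex with vertices in increasing order. Then dim K = 1 and the simplices of K are:

  0-simplices (4): [v_0], [v_1], [v_2], [v_3]
  1-simplices (4): [v_0,v_1], [v_0,v_2], [v_1,v_3], [v_2,v_3]

so the chain groups are C_0 ≅ Z^4, C_1 ≅ Z^4.

The boundary map ∂_1: C_1 → C_0 is given by ∂[p,q] = [q] − [p].
This gives a 4×4 integer matrix of rank 3; reducing to Smith normal form yields diagonal entries (1,1,1).

Now H_k = ker ∂_k / im ∂_{k+1}, so:

  H_0: rank C_0 − rank ∂_1 = 4 − 3 = 1, and the invariant factors of ∂_1 are all 1, so H_0 = Z.
  H_1: rank ker ∂_1 − rank ∂_2 = (4 − 3) − 0 = 1, and there is no ∂_2, so H_1 = Z.

(K is a triangulation of the circle S^1.)

H_0 ≅ Z,  H_1 ≅ Z.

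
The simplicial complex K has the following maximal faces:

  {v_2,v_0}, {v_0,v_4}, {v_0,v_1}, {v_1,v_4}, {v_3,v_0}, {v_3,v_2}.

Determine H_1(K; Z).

K has 5 vertices, 6 edges.
rank ∂_1 = 4, rank ∂_2 = 0 ⇒ b_1 = 6 − 4 − 0 = 2. So H_1 ≅ Z^2.

H_1 = Z^2.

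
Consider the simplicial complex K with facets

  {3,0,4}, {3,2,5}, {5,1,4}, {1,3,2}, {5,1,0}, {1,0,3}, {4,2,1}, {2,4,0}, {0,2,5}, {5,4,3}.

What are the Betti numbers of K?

We work with the vertex ordering 0 < 1 < 2 < 3 < 4 < 5. The simplices of K, each written with vertices in increasing order, are:

  0-simplices (6): [0], [1], [2], [3], [4], [5]
  1-simplices (15): [0,1], [0,2], [0,3], [0,4], [0,5], [1,2], [1,3], [1,4], [1,5], [2,3], [2,4], [2,5], [3,4], [3,5], [4,5]
  2-simplices (10): [0,1,3], [0,1,5], [0,2,4], [0,2,5], [0,3,4], [1,2,3], [1,2,4], [1,4,5], [2,3,5], [3,4,5]

Hence C_0 ≅ Z^6, C_1 ≅ Z^15, C_2 ≅ Z^10.

The boundary map ∂_1: C_1 → C_0 maps an edge to its endpoints' difference, ∂[p,q] = q − p. For instance
  ∂[0,2] = [2] − [0].
This gives a 6×15 integer matrix of rank 5; reducing to Smith normal form yields diagonal entries (1,1,1,1,1).

The boundary map ∂_2: C_2 → C_1 maps a triangle to the signed sum of its edges. For instance
  ∂[0,3,4] = [3,4] − [0,4] + [0,3],
  ∂[1,2,4] = [2,4] − [1,4] + [1,2].
The resulting 15×10 matrix has rank 10, and its Smith normal form has invariant factors (1,1,1,1,1,1,1,1,1,2).

Now H_k = ker ∂_k / im ∂_{k+1}, so:

  H_0: rank C_0 − rank ∂_1 = 6 − 5 = 1, and the invariant factors of ∂_1 are all 1, so H_0 ≅ Z.
  H_1: rank ker ∂_1 − rank ∂_2 = (15 − 5) − 10 = 0, and ∂_2 has invariant factor 2 > 1, so H_1 ≅ Z_2.
  H_2: rank ker ∂_2 − rank ∂_3 = (10 − 10) − 0 = 0, and there is no ∂_3, so H_2 ≅ 0.

As a check, the Euler characteristic is 6 − 15 + 10 = 1, which agrees with 1 − 0 + 0 = 1.

Hence the Betti numbers are b_0 = 1, b_1 = 0, b_2 = 0.

b_0 = 1, b_1 = 0, b_2 = 0.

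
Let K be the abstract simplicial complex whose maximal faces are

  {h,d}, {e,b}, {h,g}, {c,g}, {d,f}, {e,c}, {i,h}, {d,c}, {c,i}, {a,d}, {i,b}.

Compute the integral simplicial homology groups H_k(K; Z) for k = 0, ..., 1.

H_0 ≅ Z,  H_1 ≅ Z^3.

K has 9 vertices, 11 edges.
rank ∂_0 = 0, rank ∂_1 = 8 ⇒ b_0 = 9 − 0 − 8 = 1; all invariant factors of ∂_1 are 1 so no torsion. So H_0 = Z.
rank ∂_1 = 8, rank ∂_2 = 0 ⇒ b_1 = 11 − 8 − 0 = 3. So H_1 = Z^3.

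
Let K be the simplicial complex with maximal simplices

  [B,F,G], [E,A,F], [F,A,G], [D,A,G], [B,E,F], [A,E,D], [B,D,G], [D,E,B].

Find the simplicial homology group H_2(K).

H_2 = Z.

We work with the vertex ordering A < B < D < E < F < G. The simplices of K, each written with vertices in increasing order, are:

  0-simplices (6): A, B, D, E, F, G
  1-simplices (12): AD, AE, AF, AG, BD, BE, BF, BG, DE, DG, EF, FG
  2-simplices (8): ADE, ADG, AEF, AFG, BDE, BDG, BEF, BFG

so the chain groups are C_0 ≅ Z^6, C_1 ≅ Z^12, C_2 ≅ Z^8.

The boundary map ∂_1: C_1 → C_0 maps an edge to its endpoints' difference, ∂[p,q] = q − p. For instance
  ∂BD = D − B.
This gives a 6×12 integer matrix of rank 5; reducing to Smith normal form yields diagonal entries (1,1,1,1,1).

The boundary map ∂_2: C_2 → C_1 acts by ∂[p,q,r] = [q,r] − [p,r] + [p,q]. For instance
  ∂AFG = FG − AG + AF,
  ∂AEF = EF − AF + AE.
The resulting 12×8 matrix has rank 7, and its Smith normal form has invariant factors (1,1,1,1,1,1,1).

From H_k ≅ ker(∂_k) / im(∂_{k+1}) we obtain:

  H_2: rank ker ∂_2 − rank ∂_3 = (8 − 7) − 0 = 1, and there is no ∂_3, so H_2 = Z.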